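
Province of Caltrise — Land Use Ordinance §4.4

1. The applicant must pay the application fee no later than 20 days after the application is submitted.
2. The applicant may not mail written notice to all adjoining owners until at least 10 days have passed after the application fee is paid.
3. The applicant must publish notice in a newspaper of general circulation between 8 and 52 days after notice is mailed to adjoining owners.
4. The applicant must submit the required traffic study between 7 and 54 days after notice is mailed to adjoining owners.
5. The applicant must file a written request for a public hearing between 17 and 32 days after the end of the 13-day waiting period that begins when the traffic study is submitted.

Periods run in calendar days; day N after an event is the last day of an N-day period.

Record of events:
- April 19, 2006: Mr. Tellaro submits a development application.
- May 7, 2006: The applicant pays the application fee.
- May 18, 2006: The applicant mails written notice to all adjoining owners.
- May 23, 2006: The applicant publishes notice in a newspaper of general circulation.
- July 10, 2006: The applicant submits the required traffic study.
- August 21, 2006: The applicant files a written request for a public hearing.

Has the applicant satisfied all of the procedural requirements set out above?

Step 1: 20 days after April 19, 2006 (when the application is submitted) is May 9, 2006; May 7, 2006 is within that limit.
Step 2: the earliest permitted date is 10 days after May 7, 2006 (when the application fee is paid), i.e. May 17, 2006; done May 18, 2006, after the minimum wait.
Step 3: the window is 8–52 days after May 18, 2006 (when notice is mailed to adjoining owners), so May 26, 2006 through July 9, 2006; done May 23, 2006 — 3 days before the window opened.
That is the first point of non-compliance.

No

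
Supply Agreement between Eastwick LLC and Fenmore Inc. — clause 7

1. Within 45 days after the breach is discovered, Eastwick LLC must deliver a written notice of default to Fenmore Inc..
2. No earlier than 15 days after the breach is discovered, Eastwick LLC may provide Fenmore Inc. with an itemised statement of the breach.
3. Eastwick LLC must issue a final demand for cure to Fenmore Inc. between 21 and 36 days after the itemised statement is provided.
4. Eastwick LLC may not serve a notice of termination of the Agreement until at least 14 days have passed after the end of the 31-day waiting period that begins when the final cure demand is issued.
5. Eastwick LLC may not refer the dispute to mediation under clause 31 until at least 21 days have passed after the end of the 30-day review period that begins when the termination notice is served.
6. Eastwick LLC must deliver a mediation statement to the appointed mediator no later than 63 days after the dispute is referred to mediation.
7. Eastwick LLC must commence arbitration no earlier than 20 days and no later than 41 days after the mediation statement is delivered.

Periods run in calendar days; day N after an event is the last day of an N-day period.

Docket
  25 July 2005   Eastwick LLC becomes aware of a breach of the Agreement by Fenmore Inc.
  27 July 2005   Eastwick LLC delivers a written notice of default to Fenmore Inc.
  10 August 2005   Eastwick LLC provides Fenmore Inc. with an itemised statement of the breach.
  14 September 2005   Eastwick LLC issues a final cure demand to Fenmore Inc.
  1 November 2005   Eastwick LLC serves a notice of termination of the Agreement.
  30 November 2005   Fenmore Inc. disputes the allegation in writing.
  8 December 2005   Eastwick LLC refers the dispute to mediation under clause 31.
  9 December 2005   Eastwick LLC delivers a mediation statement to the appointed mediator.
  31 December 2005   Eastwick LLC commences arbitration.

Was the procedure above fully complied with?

Step 1: 45 days after 25 July 2005 (when the breach is discovered) is 8 September 2005; 27 July 2005 is within that limit.
Step 2: the earliest permitted date is 15 days after 25 July 2005 (when the breach is discovered), i.e. 9 August 2005; done 10 August 2005, after the minimum wait.
Step 3: the window is 21–36 days after 10 August 2005 (when the itemised statement is provided), so 31 August 2005 through 15 September 2005; 14 September 2005 falls inside that range.
Step 4: the earliest permitted date is 14 days after 15 October 2005 (end of the 31-day waiting period, which began when the final cure demand is issued on 14 September 2005), i.e. 29 October 2005; done 1 November 2005 — permitted.
Step 5: the earliest permitted date is 21 days after 1 December 2005 (end of the 30-day review period, which began when the termination notice is served on 1 November 2005), i.e. 22 December 2005; done 8 December 2005 — 14 days too early.
The analysis stops there.

No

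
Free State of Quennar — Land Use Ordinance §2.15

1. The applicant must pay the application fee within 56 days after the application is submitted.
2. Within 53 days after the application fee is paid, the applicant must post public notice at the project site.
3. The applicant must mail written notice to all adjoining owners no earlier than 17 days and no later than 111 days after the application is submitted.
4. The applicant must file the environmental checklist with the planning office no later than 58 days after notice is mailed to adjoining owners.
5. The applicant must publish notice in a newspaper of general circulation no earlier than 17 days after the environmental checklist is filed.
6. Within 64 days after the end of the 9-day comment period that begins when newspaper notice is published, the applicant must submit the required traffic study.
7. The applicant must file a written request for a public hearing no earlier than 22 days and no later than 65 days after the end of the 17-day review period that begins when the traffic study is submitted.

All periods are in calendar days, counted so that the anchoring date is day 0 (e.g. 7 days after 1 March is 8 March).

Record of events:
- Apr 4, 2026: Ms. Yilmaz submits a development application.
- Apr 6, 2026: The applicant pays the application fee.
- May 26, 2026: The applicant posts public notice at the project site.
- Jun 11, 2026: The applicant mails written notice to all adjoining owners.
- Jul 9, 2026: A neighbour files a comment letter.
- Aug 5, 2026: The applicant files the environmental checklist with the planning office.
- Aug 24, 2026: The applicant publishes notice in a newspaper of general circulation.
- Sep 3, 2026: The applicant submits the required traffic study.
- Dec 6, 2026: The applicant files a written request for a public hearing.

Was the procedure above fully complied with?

No

(1) due by Apr 4, 2026 + 56 days = May 30, 2026; completed Apr 6, 2026, before the deadline.
(2) due by Apr 6, 2026 + 53 days = May 29, 2026; completed May 26, 2026, before the deadline.
(3) the permitted window runs from Apr 4, 2026 + 17 = Apr 21, 2026 to Apr 4, 2026 + 111 = Jul 24, 2026; done Jun 11, 2026, which is between those dates.
(4) due by Jun 11, 2026 + 58 days = Aug 8, 2026; completed Aug 5, 2026, before the deadline.
(5) permitted from Aug 5, 2026 + 17 days = Aug 22, 2026 onward; done Aug 24, 2026, after the minimum wait.
(6) due by Sep 2, 2026 + 64 days = Nov 5, 2026; done Sep 3, 2026 — timely.
(7) the permitted window runs from Sep 20, 2026 + 22 = Oct 12, 2026 to Sep 20, 2026 + 65 = Nov 24, 2026; done Dec 6, 2026 — 12 days after the window closed.
No need to go further; step 7 was not satisfied.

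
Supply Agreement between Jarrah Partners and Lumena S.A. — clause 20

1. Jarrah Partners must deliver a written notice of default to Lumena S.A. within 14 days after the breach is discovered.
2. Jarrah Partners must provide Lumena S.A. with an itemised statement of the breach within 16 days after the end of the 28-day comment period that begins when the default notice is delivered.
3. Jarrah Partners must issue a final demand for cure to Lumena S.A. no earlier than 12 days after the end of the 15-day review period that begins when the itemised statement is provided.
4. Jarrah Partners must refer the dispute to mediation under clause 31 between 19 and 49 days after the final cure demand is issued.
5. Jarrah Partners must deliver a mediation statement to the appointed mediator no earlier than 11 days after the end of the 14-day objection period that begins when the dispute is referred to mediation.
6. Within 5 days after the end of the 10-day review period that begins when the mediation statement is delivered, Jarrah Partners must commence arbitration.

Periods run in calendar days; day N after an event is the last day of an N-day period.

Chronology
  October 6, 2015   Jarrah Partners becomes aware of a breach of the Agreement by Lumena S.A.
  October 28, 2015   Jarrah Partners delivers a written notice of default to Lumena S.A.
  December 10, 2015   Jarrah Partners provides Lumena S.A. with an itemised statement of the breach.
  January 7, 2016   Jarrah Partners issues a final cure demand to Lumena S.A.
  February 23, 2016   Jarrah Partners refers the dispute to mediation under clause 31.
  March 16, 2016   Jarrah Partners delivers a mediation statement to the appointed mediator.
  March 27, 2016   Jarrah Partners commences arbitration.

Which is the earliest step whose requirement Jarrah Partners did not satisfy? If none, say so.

Step 1 — counting 14 days from October 6, 2015 (when the breach is discovered) gives a deadline of October 20, 2015; done October 28, 2015 — 8 days late.

Step 1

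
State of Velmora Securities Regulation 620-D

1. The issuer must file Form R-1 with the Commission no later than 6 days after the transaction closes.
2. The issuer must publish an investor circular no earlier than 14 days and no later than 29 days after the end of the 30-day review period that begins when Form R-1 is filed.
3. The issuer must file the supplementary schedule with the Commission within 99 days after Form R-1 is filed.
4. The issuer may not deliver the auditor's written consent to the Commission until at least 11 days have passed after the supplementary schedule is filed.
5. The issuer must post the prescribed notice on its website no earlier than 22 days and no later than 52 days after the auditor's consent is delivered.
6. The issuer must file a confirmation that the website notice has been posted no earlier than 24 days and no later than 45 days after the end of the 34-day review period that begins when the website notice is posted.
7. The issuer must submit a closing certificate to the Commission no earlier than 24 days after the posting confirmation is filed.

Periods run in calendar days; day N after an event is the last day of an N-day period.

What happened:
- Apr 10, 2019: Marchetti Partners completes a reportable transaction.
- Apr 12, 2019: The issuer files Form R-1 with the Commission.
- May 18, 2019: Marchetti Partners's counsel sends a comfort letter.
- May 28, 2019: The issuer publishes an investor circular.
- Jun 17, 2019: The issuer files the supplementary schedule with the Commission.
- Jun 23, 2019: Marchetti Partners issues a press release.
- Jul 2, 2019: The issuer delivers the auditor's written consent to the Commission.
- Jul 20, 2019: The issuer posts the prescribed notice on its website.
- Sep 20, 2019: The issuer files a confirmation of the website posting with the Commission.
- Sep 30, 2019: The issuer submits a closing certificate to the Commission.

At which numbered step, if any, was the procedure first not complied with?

Step 1 — counting 6 days from Apr 10, 2019 (when the transaction closes) gives a deadline of Apr 16, 2019; done Apr 12, 2019 — timely.
Step 2 — 14 and 29 days from May 12, 2019 (end of the 30-day review period, which began when Form R-1 is filed on Apr 12, 2019) are May 26, 2019 and Jun 10, 2019 respectively; done May 28, 2019 — within the window.
Step 3 — counting 99 days from Apr 12, 2019 (when Form R-1 is filed) gives a deadline of Jul 20, 2019; done Jun 17, 2019 — timely.
Step 4 — must wait 11 days from Jun 17, 2019 (when the supplementary schedule is filed), so not before Jun 28, 2019; Jul 2, 2019 is on or after that date.
Step 5 — 22 and 52 days from Jul 2, 2019 (when the auditor's consent is delivered) are Jul 24, 2019 and Aug 23, 2019 respectively; Jul 20, 2019 is 4 days too early.
The procedure was therefore not followed at step 5.

Step 5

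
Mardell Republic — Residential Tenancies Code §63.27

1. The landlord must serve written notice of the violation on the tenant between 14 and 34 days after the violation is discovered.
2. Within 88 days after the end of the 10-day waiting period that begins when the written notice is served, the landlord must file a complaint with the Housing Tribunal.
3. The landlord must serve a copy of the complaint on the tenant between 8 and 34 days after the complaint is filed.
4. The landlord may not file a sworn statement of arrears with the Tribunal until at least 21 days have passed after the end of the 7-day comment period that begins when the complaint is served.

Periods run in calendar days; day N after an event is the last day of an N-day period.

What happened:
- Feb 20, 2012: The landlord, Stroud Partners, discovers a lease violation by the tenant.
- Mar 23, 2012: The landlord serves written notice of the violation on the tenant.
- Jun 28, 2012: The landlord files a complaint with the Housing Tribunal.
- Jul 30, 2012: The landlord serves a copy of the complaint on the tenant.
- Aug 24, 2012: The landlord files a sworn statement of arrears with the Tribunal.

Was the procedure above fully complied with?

No

Step 1: the window is 14–34 days after Feb 20, 2012 (when the violation is discovered), so Mar 5, 2012 through Mar 25, 2012; Mar 23, 2012 falls inside that range.
Step 2: 88 days after Apr 2, 2012 (end of the 10-day waiting period, which began when the written notice is served on Mar 23, 2012) is Jun 29, 2012; done Jun 28, 2012 — timely.
Step 3: the window is 8–34 days after Jun 28, 2012 (when the complaint is filed), so Jul 6, 2012 through Aug 1, 2012; Jul 30, 2012 falls inside that range.
Step 4: the earliest permitted date is 21 days after Aug 6, 2012 (end of the 7-day comment period, which began when the complaint is served on Jul 30, 2012), i.e. Aug 27, 2012; done Aug 24, 2012 — 3 days too early.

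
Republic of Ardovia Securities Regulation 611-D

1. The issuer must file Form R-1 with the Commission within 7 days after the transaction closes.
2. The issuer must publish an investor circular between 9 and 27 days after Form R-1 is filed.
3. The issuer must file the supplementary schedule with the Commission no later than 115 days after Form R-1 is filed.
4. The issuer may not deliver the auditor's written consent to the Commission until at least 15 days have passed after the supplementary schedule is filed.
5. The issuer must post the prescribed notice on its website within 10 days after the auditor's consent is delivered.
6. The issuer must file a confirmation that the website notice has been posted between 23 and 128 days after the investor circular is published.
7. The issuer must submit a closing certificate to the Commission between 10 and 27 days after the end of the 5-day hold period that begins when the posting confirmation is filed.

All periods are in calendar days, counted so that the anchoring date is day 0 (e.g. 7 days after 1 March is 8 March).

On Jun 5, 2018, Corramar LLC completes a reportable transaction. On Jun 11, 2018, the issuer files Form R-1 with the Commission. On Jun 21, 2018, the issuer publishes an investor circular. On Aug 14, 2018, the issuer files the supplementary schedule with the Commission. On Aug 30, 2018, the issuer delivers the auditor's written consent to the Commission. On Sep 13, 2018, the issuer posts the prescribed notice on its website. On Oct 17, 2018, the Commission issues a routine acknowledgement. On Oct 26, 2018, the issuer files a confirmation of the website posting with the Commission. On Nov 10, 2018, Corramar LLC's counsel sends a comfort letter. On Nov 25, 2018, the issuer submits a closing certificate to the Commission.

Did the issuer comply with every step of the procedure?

Step 1: 7 days after Jun 5, 2018 (when the transaction closes) is Jun 12, 2018; completed Jun 11, 2018, before the deadline.
Step 2: the window is 9–27 days after Jun 11, 2018 (when Form R-1 is filed), so Jun 20, 2018 through Jul 8, 2018; Jun 21, 2018 falls inside that range.
Step 3: 115 days after Jun 11, 2018 (when Form R-1 is filed) is Oct 4, 2018; Aug 14, 2018 is within that limit.
Step 4: the earliest permitted date is 15 days after Aug 14, 2018 (when the supplementary schedule is filed), i.e. Aug 29, 2018; done Aug 30, 2018, after the minimum wait.
Step 5: 10 days after Aug 30, 2018 (when the auditor's consent is delivered) is Sep 9, 2018; not done until Sep 13, 2018, 4 days after the deadline.
No need to go further; step 5 was not satisfied.

No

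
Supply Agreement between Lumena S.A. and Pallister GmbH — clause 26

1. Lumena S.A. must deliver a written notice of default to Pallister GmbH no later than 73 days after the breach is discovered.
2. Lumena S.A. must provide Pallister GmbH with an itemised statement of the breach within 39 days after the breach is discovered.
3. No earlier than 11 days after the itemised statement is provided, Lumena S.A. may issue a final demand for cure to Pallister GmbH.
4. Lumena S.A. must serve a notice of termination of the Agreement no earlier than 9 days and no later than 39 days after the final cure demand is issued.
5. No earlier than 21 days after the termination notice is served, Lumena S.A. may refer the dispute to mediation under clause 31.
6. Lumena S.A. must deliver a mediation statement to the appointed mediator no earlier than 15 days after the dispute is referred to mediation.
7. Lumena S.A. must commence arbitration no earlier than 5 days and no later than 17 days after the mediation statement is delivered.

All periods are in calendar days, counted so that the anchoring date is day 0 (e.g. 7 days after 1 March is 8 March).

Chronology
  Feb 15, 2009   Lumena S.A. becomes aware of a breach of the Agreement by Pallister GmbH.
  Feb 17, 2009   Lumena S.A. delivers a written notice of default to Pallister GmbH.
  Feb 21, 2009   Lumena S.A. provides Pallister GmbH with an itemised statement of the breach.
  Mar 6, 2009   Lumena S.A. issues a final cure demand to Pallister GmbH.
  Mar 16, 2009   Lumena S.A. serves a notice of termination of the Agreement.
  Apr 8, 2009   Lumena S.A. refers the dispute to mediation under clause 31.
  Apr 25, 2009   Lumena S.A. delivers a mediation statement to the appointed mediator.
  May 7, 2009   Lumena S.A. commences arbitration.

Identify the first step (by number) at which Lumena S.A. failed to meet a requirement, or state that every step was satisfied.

None — every step was satisfied

Step 1 — counting 73 days from Feb 15, 2009 (when the breach is discovered) gives a deadline of Apr 29, 2009; completed Feb 17, 2009, before the deadline.
Step 2 — counting 39 days from Feb 15, 2009 (when the breach is discovered) gives a deadline of Mar 26, 2009; Feb 21, 2009 is within that limit.
Step 3 — must wait 11 days from Feb 21, 2009 (when the itemised statement is provided), so not before Mar 4, 2009; done Mar 6, 2009, after the minimum wait.
Step 4 — 9 and 39 days from Mar 6, 2009 (when the final cure demand is issued) are Mar 15, 2009 and Apr 14, 2009 respectively; Mar 16, 2009 falls inside that range.
Step 5 — must wait 21 days from Mar 16, 2009 (when the termination notice is served), so not before Apr 6, 2009; done Apr 8, 2009 — permitted.
Step 6 — must wait 15 days from Apr 8, 2009 (when the dispute is referred to mediation), so not before Apr 23, 2009; done Apr 25, 2009 — permitted.
Step 7 — 5 and 17 days from Apr 25, 2009 (when the mediation statement is delivered) are Apr 30, 2009 and May 12, 2009 respectively; May 7, 2009 falls inside that range.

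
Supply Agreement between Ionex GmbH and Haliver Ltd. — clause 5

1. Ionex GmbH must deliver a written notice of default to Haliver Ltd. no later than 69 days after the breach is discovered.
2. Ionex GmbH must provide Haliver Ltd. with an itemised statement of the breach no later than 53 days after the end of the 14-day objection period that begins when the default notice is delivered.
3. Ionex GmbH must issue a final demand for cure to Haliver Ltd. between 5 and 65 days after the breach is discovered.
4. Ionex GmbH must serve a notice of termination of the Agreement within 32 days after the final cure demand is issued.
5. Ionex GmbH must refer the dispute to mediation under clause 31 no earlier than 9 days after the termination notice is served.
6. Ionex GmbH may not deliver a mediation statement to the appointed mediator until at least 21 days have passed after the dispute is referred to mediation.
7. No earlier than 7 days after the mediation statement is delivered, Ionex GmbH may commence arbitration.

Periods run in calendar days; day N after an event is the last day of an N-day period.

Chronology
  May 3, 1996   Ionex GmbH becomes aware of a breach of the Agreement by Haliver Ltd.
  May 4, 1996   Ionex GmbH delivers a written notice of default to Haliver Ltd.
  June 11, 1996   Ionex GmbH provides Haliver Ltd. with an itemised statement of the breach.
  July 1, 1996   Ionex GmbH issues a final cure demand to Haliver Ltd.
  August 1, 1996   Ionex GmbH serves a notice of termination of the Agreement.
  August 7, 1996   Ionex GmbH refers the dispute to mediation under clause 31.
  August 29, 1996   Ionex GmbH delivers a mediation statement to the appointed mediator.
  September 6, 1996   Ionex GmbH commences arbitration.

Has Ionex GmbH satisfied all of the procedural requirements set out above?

No

Step 1: 69 days after May 3, 1996 (when the breach is discovered) is July 11, 1996; May 4, 1996 is within that limit.
Step 2: 53 days after May 18, 1996 (end of the 14-day objection period, which began when the default notice is delivered on May 4, 1996) is July 10, 1996; done June 11, 1996 — timely.
Step 3: the window is 5–65 days after May 3, 1996 (when the breach is discovered), so May 8, 1996 through July 7, 1996; done July 1, 1996 — within the window.
Step 4: 32 days after July 1, 1996 (when the final cure demand is issued) is August 2, 1996; completed August 1, 1996, before the deadline.
Step 5: the earliest permitted date is 9 days after August 1, 1996 (when the termination notice is served), i.e. August 10, 1996; done August 7, 1996 — 3 days too early.
The procedure was therefore not followed at step 5.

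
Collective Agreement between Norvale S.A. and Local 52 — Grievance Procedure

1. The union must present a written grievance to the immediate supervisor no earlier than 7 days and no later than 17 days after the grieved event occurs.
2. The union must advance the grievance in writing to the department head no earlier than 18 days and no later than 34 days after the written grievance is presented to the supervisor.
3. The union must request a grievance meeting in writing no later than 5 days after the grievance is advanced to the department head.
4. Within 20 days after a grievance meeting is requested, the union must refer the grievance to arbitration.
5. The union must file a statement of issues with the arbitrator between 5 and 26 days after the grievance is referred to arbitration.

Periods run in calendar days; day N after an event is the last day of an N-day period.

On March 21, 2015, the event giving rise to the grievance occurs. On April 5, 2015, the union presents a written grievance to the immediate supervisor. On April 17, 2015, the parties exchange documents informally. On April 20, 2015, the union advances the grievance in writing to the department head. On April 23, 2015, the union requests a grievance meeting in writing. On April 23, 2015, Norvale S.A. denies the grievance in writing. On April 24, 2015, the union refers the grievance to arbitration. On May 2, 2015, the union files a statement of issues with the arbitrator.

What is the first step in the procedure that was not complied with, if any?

Step 1 — 7 and 17 days from March 21, 2015 (when the grieved event occurs) are March 28, 2015 and April 7, 2015 respectively; done April 5, 2015 — within the window.
Step 2 — 18 and 34 days from April 5, 2015 (when the written grievance is presented to the supervisor) are April 23, 2015 and May 9, 2015 respectively; done April 20, 2015 — 3 days before the window opened.
Later steps need not be reached.

Step 2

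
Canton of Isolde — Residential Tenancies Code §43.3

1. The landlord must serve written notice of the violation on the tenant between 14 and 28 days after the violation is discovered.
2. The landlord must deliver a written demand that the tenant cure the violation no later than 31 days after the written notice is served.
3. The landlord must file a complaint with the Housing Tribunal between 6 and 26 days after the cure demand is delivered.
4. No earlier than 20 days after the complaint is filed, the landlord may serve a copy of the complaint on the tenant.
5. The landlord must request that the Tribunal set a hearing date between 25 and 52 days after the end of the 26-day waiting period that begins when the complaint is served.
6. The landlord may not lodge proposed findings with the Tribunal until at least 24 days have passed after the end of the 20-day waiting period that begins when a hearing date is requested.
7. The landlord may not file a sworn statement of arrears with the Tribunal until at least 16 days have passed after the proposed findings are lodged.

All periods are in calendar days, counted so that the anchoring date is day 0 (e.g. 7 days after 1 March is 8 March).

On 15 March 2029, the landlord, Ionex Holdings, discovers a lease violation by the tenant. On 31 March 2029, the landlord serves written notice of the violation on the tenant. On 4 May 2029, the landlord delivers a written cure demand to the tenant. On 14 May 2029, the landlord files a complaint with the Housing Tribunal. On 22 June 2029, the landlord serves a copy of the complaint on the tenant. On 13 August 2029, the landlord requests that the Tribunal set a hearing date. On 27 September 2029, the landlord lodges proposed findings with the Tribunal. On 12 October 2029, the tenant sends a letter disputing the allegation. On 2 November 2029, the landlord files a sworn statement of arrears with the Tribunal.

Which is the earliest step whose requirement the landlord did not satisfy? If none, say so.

Step 2

(1) the permitted window runs from 15 March 2029 + 14 = 29 March 2029 to 15 March 2029 + 28 = 12 April 2029; 31 March 2029 falls inside that range.
(2) due by 31 March 2029 + 31 days = 1 May 2029; not done until 4 May 2029, 3 days after the deadline.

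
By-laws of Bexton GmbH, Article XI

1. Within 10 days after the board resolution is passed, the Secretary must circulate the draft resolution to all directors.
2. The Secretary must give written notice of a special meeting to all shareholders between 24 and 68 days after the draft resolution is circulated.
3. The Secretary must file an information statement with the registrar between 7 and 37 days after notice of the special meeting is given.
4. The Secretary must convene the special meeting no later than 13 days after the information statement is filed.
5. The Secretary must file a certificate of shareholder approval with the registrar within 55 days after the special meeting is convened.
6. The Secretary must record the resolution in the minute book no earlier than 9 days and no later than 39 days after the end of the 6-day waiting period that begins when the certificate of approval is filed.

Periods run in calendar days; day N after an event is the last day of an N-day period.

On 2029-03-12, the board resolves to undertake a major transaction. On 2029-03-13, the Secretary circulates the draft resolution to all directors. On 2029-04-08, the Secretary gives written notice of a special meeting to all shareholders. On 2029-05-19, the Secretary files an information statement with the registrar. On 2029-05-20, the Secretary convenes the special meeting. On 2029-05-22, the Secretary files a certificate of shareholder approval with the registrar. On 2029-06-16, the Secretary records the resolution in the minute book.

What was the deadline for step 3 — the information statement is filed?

Step 3 runs from 2029-04-08, when notice of the special meeting is given. The window is 7–37 days after 2029-04-08; it closes on 2029-05-15.

2029-05-15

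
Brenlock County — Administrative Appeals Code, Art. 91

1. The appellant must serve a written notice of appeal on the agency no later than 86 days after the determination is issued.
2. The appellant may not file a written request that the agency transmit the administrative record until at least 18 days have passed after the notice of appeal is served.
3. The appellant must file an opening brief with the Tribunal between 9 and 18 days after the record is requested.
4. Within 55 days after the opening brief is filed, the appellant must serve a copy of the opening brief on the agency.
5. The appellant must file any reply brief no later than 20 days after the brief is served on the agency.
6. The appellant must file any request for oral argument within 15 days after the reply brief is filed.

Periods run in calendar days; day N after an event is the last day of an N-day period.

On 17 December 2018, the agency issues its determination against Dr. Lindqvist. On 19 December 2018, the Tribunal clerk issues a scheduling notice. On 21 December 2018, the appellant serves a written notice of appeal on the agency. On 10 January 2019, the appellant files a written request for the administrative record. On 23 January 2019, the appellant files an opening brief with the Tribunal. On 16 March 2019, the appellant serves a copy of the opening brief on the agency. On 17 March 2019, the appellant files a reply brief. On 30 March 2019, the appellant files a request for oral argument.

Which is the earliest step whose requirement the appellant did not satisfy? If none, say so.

(1) due by 17 December 2018 + 86 days = 13 March 2019; 21 December 2018 is within that limit.
(2) permitted from 21 December 2018 + 18 days = 8 January 2019 onward; done 10 January 2019 — permitted.
(3) the permitted window runs from 10 January 2019 + 9 = 19 January 2019 to 10 January 2019 + 18 = 28 January 2019; 23 January 2019 falls inside that range.
(4) due by 23 January 2019 + 55 days = 19 March 2019; completed 16 March 2019, before the deadline.
(5) due by 16 March 2019 + 20 days = 5 April 2019; completed 17 March 2019, before the deadline.
(6) due by 17 March 2019 + 15 days = 1 April 2019; done 30 March 2019 — timely.

None — every step was satisfied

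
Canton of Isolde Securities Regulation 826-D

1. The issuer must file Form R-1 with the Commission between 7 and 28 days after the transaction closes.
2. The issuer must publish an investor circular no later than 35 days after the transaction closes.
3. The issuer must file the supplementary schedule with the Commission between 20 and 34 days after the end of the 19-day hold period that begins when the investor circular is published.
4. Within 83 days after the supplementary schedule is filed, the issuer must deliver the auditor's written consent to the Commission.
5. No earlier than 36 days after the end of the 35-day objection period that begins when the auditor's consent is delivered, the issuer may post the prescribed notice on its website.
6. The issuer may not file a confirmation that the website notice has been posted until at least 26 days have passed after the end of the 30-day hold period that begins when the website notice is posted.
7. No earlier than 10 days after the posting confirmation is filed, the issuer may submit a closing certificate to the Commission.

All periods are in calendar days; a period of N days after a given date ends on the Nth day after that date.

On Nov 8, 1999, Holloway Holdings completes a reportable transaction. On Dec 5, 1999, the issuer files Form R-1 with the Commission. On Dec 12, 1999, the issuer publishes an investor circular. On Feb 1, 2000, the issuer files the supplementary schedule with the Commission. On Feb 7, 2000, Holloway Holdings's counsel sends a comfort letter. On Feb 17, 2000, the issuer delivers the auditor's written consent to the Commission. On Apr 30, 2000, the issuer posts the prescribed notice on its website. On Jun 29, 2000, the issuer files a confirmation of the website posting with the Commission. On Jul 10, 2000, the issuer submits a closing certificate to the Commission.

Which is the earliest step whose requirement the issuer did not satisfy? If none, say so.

None — every step was satisfied

(1) the permitted window runs from Nov 8, 1999 + 7 = Nov 15, 1999 to Nov 8, 1999 + 28 = Dec 6, 1999; done Dec 5, 1999 — within the window.
(2) due by Nov 8, 1999 + 35 days = Dec 13, 1999; done Dec 12, 1999 — timely.
(3) the permitted window runs from Dec 31, 1999 + 20 = Jan 20, 2000 to Dec 31, 1999 + 34 = Feb 3, 2000; done Feb 1, 2000 — within the window.
(4) due by Feb 1, 2000 + 83 days = Apr 24, 2000; Feb 17, 2000 is within that limit.
(5) permitted from Mar 23, 2000 + 36 days = Apr 28, 2000 onward; done Apr 30, 2000 — permitted.
(6) permitted from May 30, 2000 + 26 days = Jun 25, 2000 onward; done Jun 29, 2000, after the minimum wait.
(7) permitted from Jun 29, 2000 + 10 days = Jul 9, 2000 onward; Jul 10, 2000 is on or after that date.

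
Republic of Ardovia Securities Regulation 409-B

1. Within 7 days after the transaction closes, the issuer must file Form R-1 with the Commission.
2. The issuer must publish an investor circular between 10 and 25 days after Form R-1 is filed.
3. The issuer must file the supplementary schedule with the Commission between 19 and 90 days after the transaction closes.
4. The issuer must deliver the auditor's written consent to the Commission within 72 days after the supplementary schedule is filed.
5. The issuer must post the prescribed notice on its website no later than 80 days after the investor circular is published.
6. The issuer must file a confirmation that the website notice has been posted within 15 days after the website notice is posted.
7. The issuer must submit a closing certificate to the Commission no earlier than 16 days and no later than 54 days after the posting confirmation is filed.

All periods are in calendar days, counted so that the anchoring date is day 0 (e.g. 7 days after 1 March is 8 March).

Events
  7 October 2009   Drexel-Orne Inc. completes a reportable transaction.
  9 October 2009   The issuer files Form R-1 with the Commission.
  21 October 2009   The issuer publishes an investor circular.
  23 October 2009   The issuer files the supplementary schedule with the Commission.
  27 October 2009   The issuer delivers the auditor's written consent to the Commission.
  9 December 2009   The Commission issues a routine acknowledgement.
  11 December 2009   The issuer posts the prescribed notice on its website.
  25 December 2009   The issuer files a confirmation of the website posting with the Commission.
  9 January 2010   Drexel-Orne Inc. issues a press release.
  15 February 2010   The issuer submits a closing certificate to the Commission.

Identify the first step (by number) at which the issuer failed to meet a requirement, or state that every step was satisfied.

Step 3

Step 1: 7 days after 7 October 2009 (when the transaction closes) is 14 October 2009; completed 9 October 2009, before the deadline.
Step 2: the window is 10–25 days after 9 October 2009 (when Form R-1 is filed), so 19 October 2009 through 3 November 2009; 21 October 2009 falls inside that range.
Step 3: the window is 19–90 days after 7 October 2009 (when the transaction closes), so 26 October 2009 through 5 January 2010; 23 October 2009 is 3 days too early.
That is the first point of non-compliance.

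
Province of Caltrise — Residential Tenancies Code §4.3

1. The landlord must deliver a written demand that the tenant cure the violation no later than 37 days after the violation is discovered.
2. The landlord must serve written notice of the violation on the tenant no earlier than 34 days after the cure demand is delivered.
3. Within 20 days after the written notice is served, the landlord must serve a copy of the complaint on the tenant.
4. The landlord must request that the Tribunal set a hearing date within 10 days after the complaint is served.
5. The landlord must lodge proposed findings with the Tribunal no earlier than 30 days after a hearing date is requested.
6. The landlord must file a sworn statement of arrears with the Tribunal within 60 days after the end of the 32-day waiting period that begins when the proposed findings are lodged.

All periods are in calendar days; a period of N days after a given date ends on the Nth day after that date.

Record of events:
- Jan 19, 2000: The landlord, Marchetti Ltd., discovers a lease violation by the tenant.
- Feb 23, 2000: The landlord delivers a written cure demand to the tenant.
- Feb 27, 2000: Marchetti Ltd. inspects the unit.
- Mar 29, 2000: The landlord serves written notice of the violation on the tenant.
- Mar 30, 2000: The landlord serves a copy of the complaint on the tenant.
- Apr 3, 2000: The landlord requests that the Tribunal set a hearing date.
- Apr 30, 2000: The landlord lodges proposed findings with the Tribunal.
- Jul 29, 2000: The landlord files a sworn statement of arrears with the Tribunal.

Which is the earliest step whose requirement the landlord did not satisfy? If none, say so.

Step 1: 37 days after Jan 19, 2000 (when the violation is discovered) is Feb 25, 2000; done Feb 23, 2000 — timely.
Step 2: the earliest permitted date is 34 days after Feb 23, 2000 (when the cure demand is delivered), i.e. Mar 28, 2000; done Mar 29, 2000 — permitted.
Step 3: 20 days after Mar 29, 2000 (when the written notice is served) is Apr 18, 2000; completed Mar 30, 2000, before the deadline.
Step 4: 10 days after Mar 30, 2000 (when the complaint is served) is Apr 9, 2000; Apr 3, 2000 is within that limit.
Step 5: the earliest permitted date is 30 days after Apr 3, 2000 (when a hearing date is requested), i.e. May 3, 2000; acted on Apr 30, 2000, 3 days prematurely.

Step 5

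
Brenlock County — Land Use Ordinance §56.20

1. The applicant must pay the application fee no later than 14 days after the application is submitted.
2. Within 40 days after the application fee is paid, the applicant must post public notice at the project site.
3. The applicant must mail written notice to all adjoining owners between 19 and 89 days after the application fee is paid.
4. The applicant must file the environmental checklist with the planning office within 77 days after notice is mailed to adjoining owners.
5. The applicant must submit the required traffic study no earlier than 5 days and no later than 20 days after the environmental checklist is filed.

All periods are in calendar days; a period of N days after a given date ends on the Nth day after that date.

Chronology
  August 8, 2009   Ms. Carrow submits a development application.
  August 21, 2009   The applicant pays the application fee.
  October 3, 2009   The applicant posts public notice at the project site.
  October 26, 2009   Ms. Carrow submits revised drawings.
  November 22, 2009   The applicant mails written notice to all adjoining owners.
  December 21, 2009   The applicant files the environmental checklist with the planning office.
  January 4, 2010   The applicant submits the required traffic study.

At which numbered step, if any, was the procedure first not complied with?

(1) due by August 8, 2009 + 14 days = August 22, 2009; done August 21, 2009 — timely.
(2) due by August 21, 2009 + 40 days = September 30, 2009; October 3, 2009 misses that deadline by 3 days.
The analysis stops there.

Step 2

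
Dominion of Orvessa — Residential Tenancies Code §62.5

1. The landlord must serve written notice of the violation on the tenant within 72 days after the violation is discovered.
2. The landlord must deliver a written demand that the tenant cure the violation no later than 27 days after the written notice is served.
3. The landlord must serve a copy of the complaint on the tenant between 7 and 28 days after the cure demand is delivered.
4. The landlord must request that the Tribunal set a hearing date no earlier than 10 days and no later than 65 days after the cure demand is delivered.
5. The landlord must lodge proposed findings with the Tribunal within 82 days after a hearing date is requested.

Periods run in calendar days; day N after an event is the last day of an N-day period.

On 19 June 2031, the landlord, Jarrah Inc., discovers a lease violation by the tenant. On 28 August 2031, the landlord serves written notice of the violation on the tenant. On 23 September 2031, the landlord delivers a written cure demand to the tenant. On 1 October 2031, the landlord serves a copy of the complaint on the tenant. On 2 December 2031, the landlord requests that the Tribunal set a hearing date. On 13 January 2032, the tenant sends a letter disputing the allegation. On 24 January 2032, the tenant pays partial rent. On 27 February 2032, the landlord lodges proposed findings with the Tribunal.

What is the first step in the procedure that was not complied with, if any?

Step 4

Step 1: 72 days after 19 June 2031 (when the violation is discovered) is 30 August 2031; done 28 August 2031 — timely.
Step 2: 27 days after 28 August 2031 (when the written notice is served) is 24 September 2031; completed 23 September 2031, before the deadline.
Step 3: the window is 7–28 days after 23 September 2031 (when the cure demand is delivered), so 30 September 2031 through 21 October 2031; done 1 October 2031, which is between those dates.
Step 4: the window is 10–65 days after 23 September 2031 (when the cure demand is delivered), so 3 October 2031 through 27 November 2031; done 2 December 2031 — 5 days after the window closed.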